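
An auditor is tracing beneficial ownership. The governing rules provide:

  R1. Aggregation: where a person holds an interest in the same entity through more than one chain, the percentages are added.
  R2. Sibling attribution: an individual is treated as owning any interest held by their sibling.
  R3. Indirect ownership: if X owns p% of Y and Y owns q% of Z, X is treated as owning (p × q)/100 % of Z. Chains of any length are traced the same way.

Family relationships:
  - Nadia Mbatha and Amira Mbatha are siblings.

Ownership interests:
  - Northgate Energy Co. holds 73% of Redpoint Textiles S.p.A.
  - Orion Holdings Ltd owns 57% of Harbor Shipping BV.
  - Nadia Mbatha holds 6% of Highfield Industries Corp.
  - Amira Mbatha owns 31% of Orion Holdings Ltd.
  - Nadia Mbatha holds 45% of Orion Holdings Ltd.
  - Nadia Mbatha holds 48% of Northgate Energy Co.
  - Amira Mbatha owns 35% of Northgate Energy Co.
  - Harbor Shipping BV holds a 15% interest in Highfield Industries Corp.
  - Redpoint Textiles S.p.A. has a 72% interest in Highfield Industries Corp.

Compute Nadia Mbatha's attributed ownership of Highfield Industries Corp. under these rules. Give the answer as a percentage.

By sibling attribution (R2), Nadia Mbatha is treated as also owning Amira Mbatha's interest in Northgate Energy Co, giving 48% + 35% = 83%.
By sibling attribution (R2), Nadia Mbatha is treated as also owning Amira Mbatha's interest in Orion Holdings Ltd, giving 45% + 31% = 76%.
Chain via Northgate Energy Co. → Redpoint Textiles S.p.A. (R3): 83% × 73% × 72% = 43.6248% of Highfield Industries Corp.
Chain via Orion Holdings Ltd → Harbor Shipping BV (R3): 76% × 57% × 15% = 6.498% of Highfield Industries Corp.
Direct interest in Highfield Industries Corp: 6%.
Aggregating (R1): 43.6248% + 6.498% + 6% = 56.1228%.

56.1228%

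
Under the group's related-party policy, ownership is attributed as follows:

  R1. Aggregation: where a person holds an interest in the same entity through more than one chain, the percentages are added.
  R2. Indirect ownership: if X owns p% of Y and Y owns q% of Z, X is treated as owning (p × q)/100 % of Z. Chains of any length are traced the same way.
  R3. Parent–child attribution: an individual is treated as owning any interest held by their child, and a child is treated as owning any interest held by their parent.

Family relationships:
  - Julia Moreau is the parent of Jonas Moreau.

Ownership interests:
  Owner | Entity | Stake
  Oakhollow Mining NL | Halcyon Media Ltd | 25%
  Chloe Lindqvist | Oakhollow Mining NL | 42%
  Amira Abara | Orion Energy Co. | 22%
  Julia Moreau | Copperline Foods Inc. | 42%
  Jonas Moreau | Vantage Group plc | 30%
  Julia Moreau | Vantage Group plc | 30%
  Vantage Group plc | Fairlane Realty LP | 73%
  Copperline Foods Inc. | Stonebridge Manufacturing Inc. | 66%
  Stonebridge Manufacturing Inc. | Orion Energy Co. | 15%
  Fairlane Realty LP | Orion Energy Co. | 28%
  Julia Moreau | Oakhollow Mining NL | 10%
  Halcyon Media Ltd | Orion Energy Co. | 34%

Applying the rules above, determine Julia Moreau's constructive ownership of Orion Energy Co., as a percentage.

By parent–child attribution (R3), Julia Moreau is treated as also owning Jonas Moreau's interest in Vantage Group plc, giving 30% + 30% = 60%.
Chain via Vantage Group plc → Fairlane Realty LP (R2): 60% × 73% × 28% = 12.264% of Orion Energy Co.
Chain via Oakhollow Mining NL → Halcyon Media Ltd (R2): 10% × 25% × 34% = 0.85% of Orion Energy Co.
Chain via Copperline Foods Inc. → Stonebridge Manufacturing Inc. (R2): 42% × 66% × 15% = 4.158% of Orion Energy Co.
Aggregating (R1): 12.264% + 0.85% + 4.158% = 17.272%.

17.272%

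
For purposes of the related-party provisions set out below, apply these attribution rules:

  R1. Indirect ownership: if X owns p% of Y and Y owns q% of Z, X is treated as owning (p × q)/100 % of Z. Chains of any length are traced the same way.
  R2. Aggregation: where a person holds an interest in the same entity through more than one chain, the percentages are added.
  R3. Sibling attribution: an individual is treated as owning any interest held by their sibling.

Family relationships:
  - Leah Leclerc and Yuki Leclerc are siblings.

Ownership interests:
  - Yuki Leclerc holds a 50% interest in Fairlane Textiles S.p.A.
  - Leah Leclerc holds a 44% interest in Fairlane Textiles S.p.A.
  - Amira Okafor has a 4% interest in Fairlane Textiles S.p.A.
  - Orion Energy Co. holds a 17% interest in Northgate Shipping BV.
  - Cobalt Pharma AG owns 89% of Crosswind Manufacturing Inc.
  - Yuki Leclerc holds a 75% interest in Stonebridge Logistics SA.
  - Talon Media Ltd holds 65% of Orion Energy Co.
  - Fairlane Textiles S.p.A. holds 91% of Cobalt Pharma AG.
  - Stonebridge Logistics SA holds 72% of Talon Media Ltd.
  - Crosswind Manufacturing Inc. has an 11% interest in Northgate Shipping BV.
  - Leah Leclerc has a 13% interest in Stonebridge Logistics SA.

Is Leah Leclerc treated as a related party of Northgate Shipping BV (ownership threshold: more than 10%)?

Yes

By sibling attribution (R3), Leah Leclerc is treated as also owning Yuki Leclerc's interest in Stonebridge Logistics SA, giving 13% + 75% = 88%.
By sibling attribution (R3), Leah Leclerc is treated as also owning Yuki Leclerc's interest in Fairlane Textiles S.p.A, giving 44% + 50% = 94%.
Chain via Stonebridge Logistics SA → Talon Media Ltd → Orion Energy Co. (R1): 88% × 72% × 65% × 17% = 7.00128% of Northgate Shipping BV.
Chain via Fairlane Textiles S.p.A. → Cobalt Pharma AG → Crosswind Manufacturing Inc. (R1): 94% × 91% × 89% × 11% = 8.374366% of Northgate Shipping BV.
Aggregating (R2): 7.00128% + 8.374366% = 15.375646%.
15.375646% exceeds the 10% threshold, so Leah is a related party to Northgate Shipping BV.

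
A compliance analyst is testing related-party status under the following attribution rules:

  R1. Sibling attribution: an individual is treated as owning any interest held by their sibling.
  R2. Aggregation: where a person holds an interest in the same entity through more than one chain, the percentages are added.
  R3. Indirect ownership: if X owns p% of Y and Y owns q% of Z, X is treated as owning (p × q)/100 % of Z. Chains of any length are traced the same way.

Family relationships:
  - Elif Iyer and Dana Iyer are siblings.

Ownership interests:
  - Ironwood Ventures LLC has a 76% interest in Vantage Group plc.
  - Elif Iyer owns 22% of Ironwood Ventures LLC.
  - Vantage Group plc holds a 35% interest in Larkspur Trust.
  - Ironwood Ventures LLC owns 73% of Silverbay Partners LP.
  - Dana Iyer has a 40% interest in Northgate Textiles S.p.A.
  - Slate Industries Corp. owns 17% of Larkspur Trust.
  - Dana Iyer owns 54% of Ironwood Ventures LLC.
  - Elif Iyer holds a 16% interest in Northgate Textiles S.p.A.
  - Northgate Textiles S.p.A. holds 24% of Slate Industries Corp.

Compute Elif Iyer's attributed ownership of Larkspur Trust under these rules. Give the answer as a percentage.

22.5008%

By sibling attribution (R1), Elif Iyer is treated as also owning Dana Iyer's interest in Ironwood Ventures LLC, giving 22% + 54% = 76%.
By sibling attribution (R1), Elif Iyer is treated as also owning Dana Iyer's interest in Northgate Textiles S.p.A, giving 16% + 40% = 56%.
Chain via Ironwood Ventures LLC → Vantage Group plc (R3): 76% × 76% × 35% = 20.216% of Larkspur Trust.
Chain via Northgate Textiles S.p.A. → Slate Industries Corp. (R3): 56% × 24% × 17% = 2.2848% of Larkspur Trust.
Aggregating (R2): 20.216% + 2.2848% = 22.5008%.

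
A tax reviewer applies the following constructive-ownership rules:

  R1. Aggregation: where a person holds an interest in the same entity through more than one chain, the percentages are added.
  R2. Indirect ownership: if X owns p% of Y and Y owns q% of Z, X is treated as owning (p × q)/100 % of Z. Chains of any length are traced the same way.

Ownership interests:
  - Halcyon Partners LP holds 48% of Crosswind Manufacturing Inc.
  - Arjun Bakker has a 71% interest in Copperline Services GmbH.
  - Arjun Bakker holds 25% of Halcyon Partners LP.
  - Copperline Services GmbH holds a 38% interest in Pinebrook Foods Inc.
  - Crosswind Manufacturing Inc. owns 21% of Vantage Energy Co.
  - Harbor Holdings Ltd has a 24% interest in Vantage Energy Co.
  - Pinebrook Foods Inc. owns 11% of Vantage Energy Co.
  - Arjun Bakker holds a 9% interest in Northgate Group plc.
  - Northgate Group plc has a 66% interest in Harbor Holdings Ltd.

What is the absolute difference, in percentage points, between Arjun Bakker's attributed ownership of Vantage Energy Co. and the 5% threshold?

Chain via Northgate Group plc → Harbor Holdings Ltd (R2): 9% × 66% × 24% = 1.4256% of Vantage Energy Co.
Chain via Halcyon Partners LP → Crosswind Manufacturing Inc. (R2): 25% × 48% × 21% = 2.52% of Vantage Energy Co.
Chain via Copperline Services GmbH → Pinebrook Foods Inc. (R2): 71% × 38% × 11% = 2.9678% of Vantage Energy Co.
Aggregating (R1): 1.4256% + 2.52% + 2.9678% = 6.9134%.
6.9134% exceeds the 5% threshold by 1.9134 percentage points.

1.9134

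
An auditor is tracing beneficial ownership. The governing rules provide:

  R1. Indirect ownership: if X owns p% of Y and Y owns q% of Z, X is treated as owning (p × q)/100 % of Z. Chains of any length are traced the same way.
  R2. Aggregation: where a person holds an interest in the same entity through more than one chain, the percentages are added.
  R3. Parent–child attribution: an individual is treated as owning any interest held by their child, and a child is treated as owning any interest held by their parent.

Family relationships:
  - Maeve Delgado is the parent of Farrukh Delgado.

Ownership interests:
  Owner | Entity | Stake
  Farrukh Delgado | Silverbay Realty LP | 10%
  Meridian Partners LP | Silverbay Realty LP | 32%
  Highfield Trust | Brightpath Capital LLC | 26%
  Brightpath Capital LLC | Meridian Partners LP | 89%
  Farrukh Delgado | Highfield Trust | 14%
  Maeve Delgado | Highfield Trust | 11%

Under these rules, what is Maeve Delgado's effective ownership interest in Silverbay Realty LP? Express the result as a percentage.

By parent–child attribution (R3), Maeve Delgado is treated as also owning Farrukh Delgado's interest in Highfield Trust, giving 11% + 14% = 25%.
By parent–child attribution (R3), Maeve Delgado is treated as owning Farrukh Delgado's 10% interest in Silverbay Realty LP.
Chain via Highfield Trust → Brightpath Capital LLC → Meridian Partners LP (R1): 25% × 26% × 89% × 32% = 1.8512% of Silverbay Realty LP.
Direct interest in Silverbay Realty LP: 10%.
Aggregating (R2): 1.8512% + 10% = 11.8512%.

11.8512%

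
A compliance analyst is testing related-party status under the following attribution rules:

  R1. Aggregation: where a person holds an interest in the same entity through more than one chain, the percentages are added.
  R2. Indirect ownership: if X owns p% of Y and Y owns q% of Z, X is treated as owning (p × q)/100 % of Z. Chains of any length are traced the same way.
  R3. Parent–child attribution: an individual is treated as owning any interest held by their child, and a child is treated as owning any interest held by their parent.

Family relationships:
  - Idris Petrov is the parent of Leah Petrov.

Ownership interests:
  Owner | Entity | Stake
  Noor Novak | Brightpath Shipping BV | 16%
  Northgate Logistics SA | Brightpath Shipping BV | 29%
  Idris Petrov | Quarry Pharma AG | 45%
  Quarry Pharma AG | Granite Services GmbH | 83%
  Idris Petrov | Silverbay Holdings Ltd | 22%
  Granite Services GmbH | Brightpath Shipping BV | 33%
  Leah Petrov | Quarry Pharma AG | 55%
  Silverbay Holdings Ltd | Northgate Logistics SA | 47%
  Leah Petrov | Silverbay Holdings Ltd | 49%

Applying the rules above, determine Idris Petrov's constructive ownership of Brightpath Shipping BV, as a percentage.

37.0673%

By parent–child attribution (R3), Idris Petrov is treated as also owning Leah Petrov's interest in Silverbay Holdings Ltd, giving 22% + 49% = 71%.
By parent–child attribution (R3), Idris Petrov is treated as also owning Leah Petrov's interest in Quarry Pharma AG, giving 45% + 55% = 100%.
Chain via Silverbay Holdings Ltd → Northgate Logistics SA (R2): 71% × 47% × 29% = 9.6773% of Brightpath Shipping BV.
Chain via Quarry Pharma AG → Granite Services GmbH (R2): 100% × 83% × 33% = 27.39% of Brightpath Shipping BV.
Aggregating (R1): 9.6773% + 27.39% = 37.0673%.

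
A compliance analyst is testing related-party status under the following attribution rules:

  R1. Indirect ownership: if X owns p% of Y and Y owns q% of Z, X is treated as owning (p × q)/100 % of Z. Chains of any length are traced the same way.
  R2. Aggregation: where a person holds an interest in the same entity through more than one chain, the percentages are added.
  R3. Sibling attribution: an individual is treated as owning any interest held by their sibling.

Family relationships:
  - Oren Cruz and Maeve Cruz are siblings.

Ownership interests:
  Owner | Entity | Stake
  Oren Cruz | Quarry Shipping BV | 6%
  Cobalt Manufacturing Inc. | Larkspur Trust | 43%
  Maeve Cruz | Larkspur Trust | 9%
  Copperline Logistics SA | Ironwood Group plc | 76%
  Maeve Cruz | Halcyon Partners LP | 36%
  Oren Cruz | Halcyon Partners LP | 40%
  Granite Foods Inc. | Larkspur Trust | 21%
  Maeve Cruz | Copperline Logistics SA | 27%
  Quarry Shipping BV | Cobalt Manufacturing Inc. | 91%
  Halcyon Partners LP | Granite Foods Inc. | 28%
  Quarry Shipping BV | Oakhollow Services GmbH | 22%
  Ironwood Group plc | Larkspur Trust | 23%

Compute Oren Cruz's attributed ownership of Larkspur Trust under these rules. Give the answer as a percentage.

By sibling attribution (R3), Oren Cruz is treated as also owning Maeve Cruz's interest in Halcyon Partners LP, giving 40% + 36% = 76%.
By sibling attribution (R3), Oren Cruz is treated as owning Maeve Cruz's 27% interest in Copperline Logistics SA.
By sibling attribution (R3), Oren Cruz is treated as owning Maeve Cruz's 9% interest in Larkspur Trust.
Chain via Quarry Shipping BV → Cobalt Manufacturing Inc. (R1): 6% × 91% × 43% = 2.3478% of Larkspur Trust.
Chain via Halcyon Partners LP → Granite Foods Inc. (R1): 76% × 28% × 21% = 4.4688% of Larkspur Trust.
Chain via Copperline Logistics SA → Ironwood Group plc (R1): 27% × 76% × 23% = 4.7196% of Larkspur Trust.
Direct interest in Larkspur Trust: 9%.
Aggregating (R2): 2.3478% + 4.4688% + 4.7196% + 9% = 20.5362%.

20.5362%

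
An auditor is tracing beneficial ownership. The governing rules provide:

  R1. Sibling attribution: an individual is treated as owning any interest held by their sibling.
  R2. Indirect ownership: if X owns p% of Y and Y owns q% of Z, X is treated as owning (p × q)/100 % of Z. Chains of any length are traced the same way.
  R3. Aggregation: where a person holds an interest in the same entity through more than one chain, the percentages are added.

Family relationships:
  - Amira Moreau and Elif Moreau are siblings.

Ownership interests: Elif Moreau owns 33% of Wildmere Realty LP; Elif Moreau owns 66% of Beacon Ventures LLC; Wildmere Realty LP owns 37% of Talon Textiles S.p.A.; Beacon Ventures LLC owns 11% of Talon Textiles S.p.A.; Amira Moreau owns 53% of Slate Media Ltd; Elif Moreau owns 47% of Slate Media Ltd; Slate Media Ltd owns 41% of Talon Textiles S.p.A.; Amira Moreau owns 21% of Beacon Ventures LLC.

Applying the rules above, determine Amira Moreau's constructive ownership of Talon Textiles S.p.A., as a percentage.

By sibling attribution (R1), Amira Moreau is treated as also owning Elif Moreau's interest in Slate Media Ltd, giving 53% + 47% = 100%.
By sibling attribution (R1), Amira Moreau is treated as also owning Elif Moreau's interest in Beacon Ventures LLC, giving 21% + 66% = 87%.
By sibling attribution (R1), Amira Moreau is treated as owning Elif Moreau's 33% interest in Wildmere Realty LP.
Chain via Slate Media Ltd (R2): 100% × 41% = 41% of Talon Textiles S.p.A.
Chain via Beacon Ventures LLC (R2): 87% × 11% = 9.57% of Talon Textiles S.p.A.
Chain via Wildmere Realty LP (R2): 33% × 37% = 12.21% of Talon Textiles S.p.A.
Aggregating (R3): 41% + 9.57% + 12.21% = 62.78%.

62.78%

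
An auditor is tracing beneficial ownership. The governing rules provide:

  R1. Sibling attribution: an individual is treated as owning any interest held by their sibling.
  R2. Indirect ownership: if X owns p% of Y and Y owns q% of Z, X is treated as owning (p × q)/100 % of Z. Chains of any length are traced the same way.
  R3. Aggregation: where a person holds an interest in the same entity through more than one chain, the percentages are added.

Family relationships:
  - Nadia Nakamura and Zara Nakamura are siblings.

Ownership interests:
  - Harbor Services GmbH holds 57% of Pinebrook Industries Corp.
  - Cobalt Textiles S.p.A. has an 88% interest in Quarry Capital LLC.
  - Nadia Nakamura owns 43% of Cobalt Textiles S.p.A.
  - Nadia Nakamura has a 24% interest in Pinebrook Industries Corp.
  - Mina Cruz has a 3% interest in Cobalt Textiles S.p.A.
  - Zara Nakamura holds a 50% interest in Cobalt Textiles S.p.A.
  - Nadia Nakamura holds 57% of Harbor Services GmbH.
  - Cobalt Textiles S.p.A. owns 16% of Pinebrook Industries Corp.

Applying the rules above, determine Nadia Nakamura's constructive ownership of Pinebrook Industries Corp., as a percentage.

71.37%

By sibling attribution (R1), Nadia Nakamura is treated as also owning Zara Nakamura's interest in Cobalt Textiles S.p.A, giving 43% + 50% = 93%.
Chain via Cobalt Textiles S.p.A. (R2): 93% × 16% = 14.88% of Pinebrook Industries Corp.
Chain via Harbor Services GmbH (R2): 57% × 57% = 32.49% of Pinebrook Industries Corp.
Direct interest in Pinebrook Industries Corp: 24%.
Aggregating (R3): 14.88% + 32.49% + 24% = 71.37%.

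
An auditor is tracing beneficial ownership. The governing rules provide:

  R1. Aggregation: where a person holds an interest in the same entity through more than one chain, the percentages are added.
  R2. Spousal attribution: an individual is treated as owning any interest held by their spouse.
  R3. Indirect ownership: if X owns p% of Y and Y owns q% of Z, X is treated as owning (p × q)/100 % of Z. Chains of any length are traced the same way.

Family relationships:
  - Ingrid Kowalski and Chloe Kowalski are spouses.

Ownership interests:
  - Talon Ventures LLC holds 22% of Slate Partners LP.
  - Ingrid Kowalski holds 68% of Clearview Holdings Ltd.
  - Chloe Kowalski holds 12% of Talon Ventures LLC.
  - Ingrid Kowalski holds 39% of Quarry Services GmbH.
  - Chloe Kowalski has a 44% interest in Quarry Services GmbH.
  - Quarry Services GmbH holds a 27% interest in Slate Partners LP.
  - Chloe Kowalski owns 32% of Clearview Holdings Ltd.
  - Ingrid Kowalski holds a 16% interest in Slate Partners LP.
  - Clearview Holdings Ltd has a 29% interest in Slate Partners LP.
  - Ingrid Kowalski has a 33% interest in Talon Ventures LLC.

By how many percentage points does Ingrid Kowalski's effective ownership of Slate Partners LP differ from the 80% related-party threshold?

By spousal attribution (R2), Ingrid Kowalski is treated as also owning Chloe Kowalski's interest in Clearview Holdings Ltd, giving 68% + 32% = 100%.
By spousal attribution (R2), Ingrid Kowalski is treated as also owning Chloe Kowalski's interest in Talon Ventures LLC, giving 33% + 12% = 45%.
By spousal attribution (R2), Ingrid Kowalski is treated as also owning Chloe Kowalski's interest in Quarry Services GmbH, giving 39% + 44% = 83%.
Chain via Clearview Holdings Ltd (R3): 100% × 29% = 29% of Slate Partners LP.
Chain via Talon Ventures LLC (R3): 45% × 22% = 9.9% of Slate Partners LP.
Chain via Quarry Services GmbH (R3): 83% × 27% = 22.41% of Slate Partners LP.
Direct interest in Slate Partners LP: 16%.
Aggregating (R1): 29% + 9.9% + 22.41% + 16% = 77.31%.
77.31% falls short of the 80% threshold by 2.69 percentage points.

2.69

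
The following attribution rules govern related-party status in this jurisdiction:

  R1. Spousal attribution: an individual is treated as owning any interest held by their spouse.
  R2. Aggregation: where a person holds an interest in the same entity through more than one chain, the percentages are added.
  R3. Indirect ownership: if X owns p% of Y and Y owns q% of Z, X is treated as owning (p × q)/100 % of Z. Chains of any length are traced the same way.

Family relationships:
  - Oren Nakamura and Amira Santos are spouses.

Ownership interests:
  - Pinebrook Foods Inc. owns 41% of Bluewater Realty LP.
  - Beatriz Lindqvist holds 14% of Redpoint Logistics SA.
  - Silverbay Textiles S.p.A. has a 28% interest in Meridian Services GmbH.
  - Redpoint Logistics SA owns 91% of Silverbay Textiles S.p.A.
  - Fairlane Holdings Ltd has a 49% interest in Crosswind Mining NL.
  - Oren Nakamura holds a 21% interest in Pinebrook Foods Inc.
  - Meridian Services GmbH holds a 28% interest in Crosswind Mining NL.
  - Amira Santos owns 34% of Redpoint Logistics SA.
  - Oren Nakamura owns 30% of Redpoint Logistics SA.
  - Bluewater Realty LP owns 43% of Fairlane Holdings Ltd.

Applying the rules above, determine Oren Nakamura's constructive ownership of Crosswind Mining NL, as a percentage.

6.380143%

By spousal attribution (R1), Oren Nakamura is treated as also owning Amira Santos's interest in Redpoint Logistics SA, giving 30% + 34% = 64%.
Chain via Redpoint Logistics SA → Silverbay Textiles S.p.A. → Meridian Services GmbH (R3): 64% × 91% × 28% × 28% = 4.566016% of Crosswind Mining NL.
Chain via Pinebrook Foods Inc. → Bluewater Realty LP → Fairlane Holdings Ltd (R3): 21% × 41% × 43% × 49% = 1.814127% of Crosswind Mining NL.
Aggregating (R2): 4.566016% + 1.814127% = 6.380143%.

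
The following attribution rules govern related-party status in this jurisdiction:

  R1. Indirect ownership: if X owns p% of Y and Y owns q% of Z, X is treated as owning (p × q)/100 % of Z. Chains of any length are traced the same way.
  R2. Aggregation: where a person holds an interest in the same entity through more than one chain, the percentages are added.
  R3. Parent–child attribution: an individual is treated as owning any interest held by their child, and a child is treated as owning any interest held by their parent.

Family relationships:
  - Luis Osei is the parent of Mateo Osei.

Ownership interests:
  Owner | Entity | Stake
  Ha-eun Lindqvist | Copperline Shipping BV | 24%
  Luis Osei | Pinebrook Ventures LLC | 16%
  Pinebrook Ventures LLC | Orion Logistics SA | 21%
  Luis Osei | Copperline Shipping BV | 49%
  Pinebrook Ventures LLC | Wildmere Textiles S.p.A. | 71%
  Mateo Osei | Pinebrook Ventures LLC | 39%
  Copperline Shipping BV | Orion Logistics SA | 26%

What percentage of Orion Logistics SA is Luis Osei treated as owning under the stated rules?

By parent–child attribution (R3), Luis Osei is treated as also owning Mateo Osei's interest in Pinebrook Ventures LLC, giving 16% + 39% = 55%.
Chain via Copperline Shipping BV (R1): 49% × 26% = 12.74% of Orion Logistics SA.
Chain via Pinebrook Ventures LLC (R1): 55% × 21% = 11.55% of Orion Logistics SA.
Aggregating (R2): 12.74% + 11.55% = 24.29%.

24.29%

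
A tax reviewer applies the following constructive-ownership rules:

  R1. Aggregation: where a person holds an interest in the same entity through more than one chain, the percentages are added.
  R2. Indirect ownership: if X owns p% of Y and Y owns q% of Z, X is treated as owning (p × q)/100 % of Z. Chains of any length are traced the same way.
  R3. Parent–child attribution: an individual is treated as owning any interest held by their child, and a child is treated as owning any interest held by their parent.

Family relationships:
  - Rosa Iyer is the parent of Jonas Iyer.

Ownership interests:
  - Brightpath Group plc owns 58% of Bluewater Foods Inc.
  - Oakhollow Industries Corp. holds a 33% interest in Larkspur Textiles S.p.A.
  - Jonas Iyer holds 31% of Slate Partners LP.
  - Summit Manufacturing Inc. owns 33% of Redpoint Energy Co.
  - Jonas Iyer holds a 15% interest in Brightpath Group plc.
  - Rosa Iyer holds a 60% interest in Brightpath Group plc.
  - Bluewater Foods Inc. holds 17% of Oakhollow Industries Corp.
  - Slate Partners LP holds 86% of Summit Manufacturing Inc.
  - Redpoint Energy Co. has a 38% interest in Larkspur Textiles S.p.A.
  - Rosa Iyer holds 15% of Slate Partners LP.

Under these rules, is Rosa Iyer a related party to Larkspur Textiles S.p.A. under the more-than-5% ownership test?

By parent–child attribution (R3), Rosa Iyer is treated as also owning Jonas Iyer's interest in Brightpath Group plc, giving 60% + 15% = 75%.
By parent–child attribution (R3), Rosa Iyer is treated as also owning Jonas Iyer's interest in Slate Partners LP, giving 15% + 31% = 46%.
Chain via Brightpath Group plc → Bluewater Foods Inc. → Oakhollow Industries Corp. (R2): 75% × 58% × 17% × 33% = 2.44035% of Larkspur Textiles S.p.A.
Chain via Slate Partners LP → Summit Manufacturing Inc. → Redpoint Energy Co. (R2): 46% × 86% × 33% × 38% = 4.960824% of Larkspur Textiles S.p.A.
Aggregating (R1): 2.44035% + 4.960824% = 7.401174%.
7.401174% exceeds the 5% threshold, so Rosa is a related party to Larkspur Textiles S.p.A.

Yes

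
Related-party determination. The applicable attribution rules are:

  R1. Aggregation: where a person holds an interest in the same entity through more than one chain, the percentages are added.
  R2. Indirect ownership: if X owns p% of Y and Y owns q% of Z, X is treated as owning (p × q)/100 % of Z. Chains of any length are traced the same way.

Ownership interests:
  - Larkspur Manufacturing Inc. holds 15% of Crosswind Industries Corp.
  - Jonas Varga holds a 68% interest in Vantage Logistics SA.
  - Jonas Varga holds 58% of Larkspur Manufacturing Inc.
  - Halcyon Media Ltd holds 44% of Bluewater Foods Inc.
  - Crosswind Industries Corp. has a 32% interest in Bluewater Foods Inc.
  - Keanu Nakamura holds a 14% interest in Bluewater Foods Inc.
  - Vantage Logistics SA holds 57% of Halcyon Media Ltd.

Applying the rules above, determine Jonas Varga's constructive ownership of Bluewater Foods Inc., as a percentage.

Chain via Vantage Logistics SA → Halcyon Media Ltd (R2): 68% × 57% × 44% = 17.0544% of Bluewater Foods Inc.
Chain via Larkspur Manufacturing Inc. → Crosswind Industries Corp. (R2): 58% × 15% × 32% = 2.784% of Bluewater Foods Inc.
Aggregating (R1): 17.0544% + 2.784% = 19.8384%.

19.8384%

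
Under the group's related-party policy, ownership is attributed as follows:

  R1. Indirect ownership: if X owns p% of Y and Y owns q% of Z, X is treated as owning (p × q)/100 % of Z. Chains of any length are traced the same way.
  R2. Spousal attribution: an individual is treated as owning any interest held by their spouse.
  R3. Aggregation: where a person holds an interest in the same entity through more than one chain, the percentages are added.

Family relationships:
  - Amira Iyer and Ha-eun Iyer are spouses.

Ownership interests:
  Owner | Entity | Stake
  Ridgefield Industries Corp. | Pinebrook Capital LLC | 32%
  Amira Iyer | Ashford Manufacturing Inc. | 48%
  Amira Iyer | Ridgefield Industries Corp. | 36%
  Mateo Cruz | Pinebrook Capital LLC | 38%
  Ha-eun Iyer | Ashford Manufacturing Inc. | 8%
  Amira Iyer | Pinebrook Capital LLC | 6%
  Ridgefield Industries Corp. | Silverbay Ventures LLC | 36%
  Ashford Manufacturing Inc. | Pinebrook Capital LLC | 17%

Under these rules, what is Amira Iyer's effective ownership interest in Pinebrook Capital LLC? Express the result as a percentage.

27.04%

By spousal attribution (R2), Amira Iyer is treated as also owning Ha-eun Iyer's interest in Ashford Manufacturing Inc, giving 48% + 8% = 56%.
Chain via Ashford Manufacturing Inc. (R1): 56% × 17% = 9.52% of Pinebrook Capital LLC.
Chain via Ridgefield Industries Corp. (R1): 36% × 32% = 11.52% of Pinebrook Capital LLC.
Direct interest in Pinebrook Capital LLC: 6%.
Aggregating (R3): 9.52% + 11.52% + 6% = 27.04%.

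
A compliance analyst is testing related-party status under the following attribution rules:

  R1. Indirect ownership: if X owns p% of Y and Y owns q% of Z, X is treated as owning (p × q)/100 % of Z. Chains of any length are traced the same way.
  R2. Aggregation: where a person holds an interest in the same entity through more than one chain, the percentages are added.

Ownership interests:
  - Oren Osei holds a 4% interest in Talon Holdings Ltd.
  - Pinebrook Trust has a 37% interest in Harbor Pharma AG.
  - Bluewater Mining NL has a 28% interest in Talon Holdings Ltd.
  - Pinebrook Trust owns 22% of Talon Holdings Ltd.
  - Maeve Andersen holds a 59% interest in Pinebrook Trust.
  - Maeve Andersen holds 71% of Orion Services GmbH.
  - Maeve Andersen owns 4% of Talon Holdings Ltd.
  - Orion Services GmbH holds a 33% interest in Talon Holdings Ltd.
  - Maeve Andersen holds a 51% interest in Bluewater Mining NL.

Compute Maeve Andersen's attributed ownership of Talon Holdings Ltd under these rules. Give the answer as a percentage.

Chain via Bluewater Mining NL (R1): 51% × 28% = 14.28% of Talon Holdings Ltd.
Chain via Pinebrook Trust (R1): 59% × 22% = 12.98% of Talon Holdings Ltd.
Chain via Orion Services GmbH (R1): 71% × 33% = 23.43% of Talon Holdings Ltd.
Direct interest in Talon Holdings Ltd: 4%.
Aggregating (R2): 14.28% + 12.98% + 23.43% + 4% = 54.69%.

54.69%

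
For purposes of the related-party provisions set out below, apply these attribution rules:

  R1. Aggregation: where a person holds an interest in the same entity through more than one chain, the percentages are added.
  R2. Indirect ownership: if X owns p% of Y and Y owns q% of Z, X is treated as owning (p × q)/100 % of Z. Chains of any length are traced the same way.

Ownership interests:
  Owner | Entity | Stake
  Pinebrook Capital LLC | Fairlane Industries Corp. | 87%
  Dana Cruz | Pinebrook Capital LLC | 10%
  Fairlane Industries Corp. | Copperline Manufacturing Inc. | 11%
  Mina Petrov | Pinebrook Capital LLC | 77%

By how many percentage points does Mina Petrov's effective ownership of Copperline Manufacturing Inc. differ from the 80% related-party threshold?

Chain via Pinebrook Capital LLC → Fairlane Industries Corp. (R2): 77% × 87% × 11% = 7.3689% of Copperline Manufacturing Inc.
7.3689% falls short of the 80% threshold by 72.6311 percentage points.

72.6311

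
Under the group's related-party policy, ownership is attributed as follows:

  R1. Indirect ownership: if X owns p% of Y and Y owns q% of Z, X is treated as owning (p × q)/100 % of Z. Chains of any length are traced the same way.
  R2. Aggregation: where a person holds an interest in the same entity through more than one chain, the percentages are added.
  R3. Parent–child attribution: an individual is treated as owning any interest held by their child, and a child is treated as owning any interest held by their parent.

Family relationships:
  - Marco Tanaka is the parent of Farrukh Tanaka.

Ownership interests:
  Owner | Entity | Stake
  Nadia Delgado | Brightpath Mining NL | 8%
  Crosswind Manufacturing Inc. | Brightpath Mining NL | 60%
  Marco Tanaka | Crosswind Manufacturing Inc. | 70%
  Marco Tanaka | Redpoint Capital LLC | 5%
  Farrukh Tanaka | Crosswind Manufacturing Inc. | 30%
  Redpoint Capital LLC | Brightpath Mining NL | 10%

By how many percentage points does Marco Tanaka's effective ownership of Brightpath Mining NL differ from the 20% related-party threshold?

40.5

By parent–child attribution (R3), Marco Tanaka is treated as also owning Farrukh Tanaka's interest in Crosswind Manufacturing Inc, giving 70% + 30% = 100%.
Chain via Redpoint Capital LLC (R1): 5% × 10% = 0.5% of Brightpath Mining NL.
Chain via Crosswind Manufacturing Inc. (R1): 100% × 60% = 60% of Brightpath Mining NL.
Aggregating (R2): 0.5% + 60% = 60.5%.
60.5% exceeds the 20% threshold by 40.5 percentage points.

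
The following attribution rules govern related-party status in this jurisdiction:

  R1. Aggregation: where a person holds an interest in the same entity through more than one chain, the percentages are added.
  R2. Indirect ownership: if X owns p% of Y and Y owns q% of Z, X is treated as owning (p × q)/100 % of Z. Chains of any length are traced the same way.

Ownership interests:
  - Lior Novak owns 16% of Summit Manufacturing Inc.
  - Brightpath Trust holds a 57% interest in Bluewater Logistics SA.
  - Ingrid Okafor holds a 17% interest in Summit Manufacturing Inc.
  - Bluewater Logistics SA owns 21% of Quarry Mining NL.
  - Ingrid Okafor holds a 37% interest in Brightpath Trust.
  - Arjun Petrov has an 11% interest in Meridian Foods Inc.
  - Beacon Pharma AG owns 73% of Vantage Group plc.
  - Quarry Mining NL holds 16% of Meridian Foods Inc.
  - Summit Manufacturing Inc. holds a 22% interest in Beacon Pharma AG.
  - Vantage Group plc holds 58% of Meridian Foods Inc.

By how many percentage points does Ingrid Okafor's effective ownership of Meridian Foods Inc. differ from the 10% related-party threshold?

Chain via Summit Manufacturing Inc. → Beacon Pharma AG → Vantage Group plc (R2): 17% × 22% × 73% × 58% = 1.583516% of Meridian Foods Inc.
Chain via Brightpath Trust → Bluewater Logistics SA → Quarry Mining NL (R2): 37% × 57% × 21% × 16% = 0.708624% of Meridian Foods Inc.
Aggregating (R1): 1.583516% + 0.708624% = 2.29214%.
2.29214% falls short of the 10% threshold by 7.70786 percentage points.

7.70786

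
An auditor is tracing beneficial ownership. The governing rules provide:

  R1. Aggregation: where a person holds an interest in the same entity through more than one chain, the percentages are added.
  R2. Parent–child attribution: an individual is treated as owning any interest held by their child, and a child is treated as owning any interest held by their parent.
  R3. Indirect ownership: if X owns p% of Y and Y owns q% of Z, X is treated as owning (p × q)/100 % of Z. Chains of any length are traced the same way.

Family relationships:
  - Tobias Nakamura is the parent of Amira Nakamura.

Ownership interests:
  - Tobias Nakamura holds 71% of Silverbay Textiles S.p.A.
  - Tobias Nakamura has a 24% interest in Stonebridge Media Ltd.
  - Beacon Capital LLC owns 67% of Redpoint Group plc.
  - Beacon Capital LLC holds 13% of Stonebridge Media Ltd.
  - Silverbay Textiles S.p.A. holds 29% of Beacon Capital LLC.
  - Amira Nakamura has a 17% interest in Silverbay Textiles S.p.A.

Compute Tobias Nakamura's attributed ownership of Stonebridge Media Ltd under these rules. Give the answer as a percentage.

By parent–child attribution (R2), Tobias Nakamura is treated as also owning Amira Nakamura's interest in Silverbay Textiles S.p.A, giving 71% + 17% = 88%.
Chain via Silverbay Textiles S.p.A. → Beacon Capital LLC (R3): 88% × 29% × 13% = 3.3176% of Stonebridge Media Ltd.
Direct interest in Stonebridge Media Ltd: 24%.
Aggregating (R1): 3.3176% + 24% = 27.3176%.

27.3176%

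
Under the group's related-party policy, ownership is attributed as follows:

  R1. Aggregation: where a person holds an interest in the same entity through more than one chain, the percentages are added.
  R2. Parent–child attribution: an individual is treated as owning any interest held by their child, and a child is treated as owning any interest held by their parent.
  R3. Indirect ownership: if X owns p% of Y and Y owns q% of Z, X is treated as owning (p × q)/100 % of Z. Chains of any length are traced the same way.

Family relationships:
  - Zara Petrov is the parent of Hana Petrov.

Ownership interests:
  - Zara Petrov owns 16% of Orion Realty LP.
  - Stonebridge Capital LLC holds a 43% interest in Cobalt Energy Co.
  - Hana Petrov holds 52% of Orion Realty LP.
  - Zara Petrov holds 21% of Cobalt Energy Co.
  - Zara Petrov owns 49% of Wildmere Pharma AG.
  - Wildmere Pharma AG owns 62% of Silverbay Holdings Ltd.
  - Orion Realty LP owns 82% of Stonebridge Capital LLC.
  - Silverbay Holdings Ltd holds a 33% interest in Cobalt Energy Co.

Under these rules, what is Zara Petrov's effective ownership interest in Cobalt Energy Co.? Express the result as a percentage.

55.0022%

By parent–child attribution (R2), Zara Petrov is treated as also owning Hana Petrov's interest in Orion Realty LP, giving 16% + 52% = 68%.
Chain via Wildmere Pharma AG → Silverbay Holdings Ltd (R3): 49% × 62% × 33% = 10.0254% of Cobalt Energy Co.
Chain via Orion Realty LP → Stonebridge Capital LLC (R3): 68% × 82% × 43% = 23.9768% of Cobalt Energy Co.
Direct interest in Cobalt Energy Co: 21%.
Aggregating (R1): 10.0254% + 23.9768% + 21% = 55.0022%.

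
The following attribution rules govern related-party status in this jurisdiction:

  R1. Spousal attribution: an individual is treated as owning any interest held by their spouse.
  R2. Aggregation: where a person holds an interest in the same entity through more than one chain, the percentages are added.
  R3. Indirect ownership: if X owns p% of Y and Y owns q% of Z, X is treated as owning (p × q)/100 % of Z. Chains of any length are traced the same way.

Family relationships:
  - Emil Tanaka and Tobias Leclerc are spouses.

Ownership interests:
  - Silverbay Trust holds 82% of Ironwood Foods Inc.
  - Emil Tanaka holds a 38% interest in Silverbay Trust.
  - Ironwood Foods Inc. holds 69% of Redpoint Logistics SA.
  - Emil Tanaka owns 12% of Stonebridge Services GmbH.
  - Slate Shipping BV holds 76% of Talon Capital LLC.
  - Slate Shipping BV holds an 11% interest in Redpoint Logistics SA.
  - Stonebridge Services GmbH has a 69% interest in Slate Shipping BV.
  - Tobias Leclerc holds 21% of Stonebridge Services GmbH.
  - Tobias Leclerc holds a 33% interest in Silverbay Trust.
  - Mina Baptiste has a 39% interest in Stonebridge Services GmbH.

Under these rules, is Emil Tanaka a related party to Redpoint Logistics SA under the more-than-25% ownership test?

Yes

By spousal attribution (R1), Emil Tanaka is treated as also owning Tobias Leclerc's interest in Stonebridge Services GmbH, giving 12% + 21% = 33%.
By spousal attribution (R1), Emil Tanaka is treated as also owning Tobias Leclerc's interest in Silverbay Trust, giving 38% + 33% = 71%.
Chain via Stonebridge Services GmbH → Slate Shipping BV (R3): 33% × 69% × 11% = 2.5047% of Redpoint Logistics SA.
Chain via Silverbay Trust → Ironwood Foods Inc. (R3): 71% × 82% × 69% = 40.1718% of Redpoint Logistics SA.
Aggregating (R2): 2.5047% + 40.1718% = 42.6765%.
42.6765% exceeds the 25% threshold, so Emil is a related party to Redpoint Logistics SA.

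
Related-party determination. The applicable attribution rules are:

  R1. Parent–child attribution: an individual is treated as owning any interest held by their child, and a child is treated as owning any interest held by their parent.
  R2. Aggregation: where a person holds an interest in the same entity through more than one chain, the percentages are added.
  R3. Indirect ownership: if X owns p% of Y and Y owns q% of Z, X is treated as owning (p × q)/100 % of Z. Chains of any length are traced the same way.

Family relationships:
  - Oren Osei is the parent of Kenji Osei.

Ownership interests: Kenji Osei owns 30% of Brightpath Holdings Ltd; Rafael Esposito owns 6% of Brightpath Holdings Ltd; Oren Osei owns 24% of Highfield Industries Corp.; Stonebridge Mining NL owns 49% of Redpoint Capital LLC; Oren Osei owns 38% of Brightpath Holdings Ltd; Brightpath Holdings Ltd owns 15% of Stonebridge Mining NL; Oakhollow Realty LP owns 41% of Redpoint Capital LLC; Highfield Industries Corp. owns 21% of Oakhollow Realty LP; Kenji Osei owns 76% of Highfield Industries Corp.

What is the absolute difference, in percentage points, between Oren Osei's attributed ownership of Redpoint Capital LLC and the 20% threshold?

By parent–child attribution (R1), Oren Osei is treated as also owning Kenji Osei's interest in Brightpath Holdings Ltd, giving 38% + 30% = 68%.
By parent–child attribution (R1), Oren Osei is treated as also owning Kenji Osei's interest in Highfield Industries Corp, giving 24% + 76% = 100%.
Chain via Brightpath Holdings Ltd → Stonebridge Mining NL (R3): 68% × 15% × 49% = 4.998% of Redpoint Capital LLC.
Chain via Highfield Industries Corp. → Oakhollow Realty LP (R3): 100% × 21% × 41% = 8.61% of Redpoint Capital LLC.
Aggregating (R2): 4.998% + 8.61% = 13.608%.
13.608% falls short of the 20% threshold by 6.392 percentage points.

6.392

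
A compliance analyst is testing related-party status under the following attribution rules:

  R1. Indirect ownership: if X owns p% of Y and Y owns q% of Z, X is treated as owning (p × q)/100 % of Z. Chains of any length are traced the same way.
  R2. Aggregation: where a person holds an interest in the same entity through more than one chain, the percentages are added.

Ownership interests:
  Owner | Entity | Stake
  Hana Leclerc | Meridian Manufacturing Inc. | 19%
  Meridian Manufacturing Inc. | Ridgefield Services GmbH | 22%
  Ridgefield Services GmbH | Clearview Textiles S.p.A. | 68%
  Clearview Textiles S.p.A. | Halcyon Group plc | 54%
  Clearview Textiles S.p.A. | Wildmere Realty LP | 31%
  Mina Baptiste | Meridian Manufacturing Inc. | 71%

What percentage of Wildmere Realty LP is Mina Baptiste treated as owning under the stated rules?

3.292696%

Chain via Meridian Manufacturing Inc. → Ridgefield Services GmbH → Clearview Textiles S.p.A. (R1): 71% × 22% × 68% × 31% = 3.292696% of Wildmere Realty LP.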